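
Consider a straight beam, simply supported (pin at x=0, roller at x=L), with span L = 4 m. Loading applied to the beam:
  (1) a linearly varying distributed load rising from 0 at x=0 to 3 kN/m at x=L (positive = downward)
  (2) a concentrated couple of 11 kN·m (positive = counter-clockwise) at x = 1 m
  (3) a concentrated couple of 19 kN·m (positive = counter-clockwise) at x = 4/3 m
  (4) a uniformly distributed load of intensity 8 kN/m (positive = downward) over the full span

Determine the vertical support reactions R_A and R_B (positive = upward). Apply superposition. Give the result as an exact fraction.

R_A = 51/2 kN, R_B = 25/2 kN

Load 1 — triangular load w₀=3 kN/m (0→w₀ over full span):
  R_A = w₀L/6 = 3·4/6 = 2 kN
  R_B = w₀L/3 = 3·4/3 = 4 kN
Load 2 — applied couple M₀=11 kN·m at a=1 m (b=L-a=3):
  R_A = M₀/L = 11/4 kN
  R_B = -M₀/L = -11/4 kN
Load 3 — applied couple M₀=19 kN·m at a=4/3 m (b=L-a=8/3):
  R_A = M₀/L = 19/4 kN
  R_B = -M₀/L = -19/4 kN
Load 4 — uniform load w=8 kN/m over full span:
  R_A = wL/2 = 8·4/2 = 16 kN
  R_B = wL/2 = 8·4/2 = 16 kN
Superposition: R_A = 51/2 kN, R_B = 25/2 kN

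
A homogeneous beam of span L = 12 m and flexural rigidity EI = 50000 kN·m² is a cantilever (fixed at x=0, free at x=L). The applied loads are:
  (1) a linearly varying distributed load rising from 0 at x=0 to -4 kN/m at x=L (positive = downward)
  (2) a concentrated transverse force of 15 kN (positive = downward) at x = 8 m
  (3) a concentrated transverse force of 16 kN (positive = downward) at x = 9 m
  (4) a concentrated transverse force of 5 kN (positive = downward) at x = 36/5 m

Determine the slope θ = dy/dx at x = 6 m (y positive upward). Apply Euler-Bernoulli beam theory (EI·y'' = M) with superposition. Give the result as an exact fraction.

θ(6) = -207/25000 rad

Load 1 — triangular load w₀=-4 kN/m (0→w₀ over full span):
  θ_1 = (w₀Lx²/4-w₀L²x/3-w₀x⁴/(24L))/EI = ((-4)·12·6²/4-(-4)·12²·6/3-(-4)·6⁴/(24·12))/50000 = 369/25000 rad
Load 2 — point force P=15 kN at a=8 m (b=L-a=4):
  θ_2 = -Px(2a-x)/(2EI)  [x≤a] = -15·6·(2·8-6)/(2·50000) = -9/1000 rad
Load 3 — point force P=16 kN at a=9 m (b=L-a=3):
  θ_3 = -Px(2a-x)/(2EI)  [x≤a] = -16·6·(2·9-6)/(2·50000) = -36/3125 rad
Load 4 — point force P=5 kN at a=36/5 m (b=L-a=24/5):
  θ_4 = -Px(2a-x)/(2EI)  [x≤a] = -5·6·(2·(36/5)-6)/(2·50000) = -63/25000 rad
Superposition: θ = Σ θ_i = -207/25000 rad ≈ -0.008280 rad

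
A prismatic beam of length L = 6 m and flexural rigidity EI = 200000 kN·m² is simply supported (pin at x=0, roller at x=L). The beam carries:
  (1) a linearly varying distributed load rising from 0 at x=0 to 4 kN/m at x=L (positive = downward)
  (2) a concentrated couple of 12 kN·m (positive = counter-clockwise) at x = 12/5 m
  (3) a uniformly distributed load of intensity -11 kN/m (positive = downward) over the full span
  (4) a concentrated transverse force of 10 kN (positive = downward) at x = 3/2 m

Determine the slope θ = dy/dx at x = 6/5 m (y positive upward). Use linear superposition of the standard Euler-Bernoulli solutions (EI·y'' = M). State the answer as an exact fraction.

θ(6/5) = 525429/2000000000 rad

Load 1 — triangular load w₀=4 kN/m (0→w₀ over full span):
  θ_1 = -w₀(7L⁴-30L²x²+15x⁴)/(360LEI) = -4·(7·6⁴-30·6²·(6/5)²+15·(6/5)⁴)/(360·6·200000) = -273/3906250 rad
Load 2 — applied couple M₀=12 kN·m at a=12/5 m (b=L-a=18/5):
  θ_2 = (M₀x²/(2L)+C₁)/EI  [x≤a] with C₁=M₀(3b²-L²)/(6L)=24/25 = (12·(6/5)²/(2·6)+(24/25))/200000 = 3/250000 rad
Load 3 — uniform load w=-11 kN/m over full span:
  θ_3 = -w(L³-6Lx²+4x³)/(24EI) = -(-11)·(6³-6·6·(6/5)²+4·(6/5)³)/(24·200000) = 9801/25000000 rad
Load 4 — point force P=10 kN at a=3/2 m (b=L-a=9/2):
  θ_4 = -Pb(L²-b²-3x²)/(6LEI)  [x≤a] = -10·(9/2)·(6²-(9/2)²-3·(6/5)²)/(6·6·200000) = -1143/16000000 rad
Superposition: θ = Σ θ_i = 525429/2000000000 rad ≈ 0.000263 rad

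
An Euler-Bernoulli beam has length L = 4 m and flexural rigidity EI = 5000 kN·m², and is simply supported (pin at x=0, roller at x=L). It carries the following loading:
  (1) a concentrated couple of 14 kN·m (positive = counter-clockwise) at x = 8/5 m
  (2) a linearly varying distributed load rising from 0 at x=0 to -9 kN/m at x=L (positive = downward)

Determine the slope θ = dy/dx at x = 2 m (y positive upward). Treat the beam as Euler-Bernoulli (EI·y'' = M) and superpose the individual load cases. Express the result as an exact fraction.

θ(2) = 427/750000 rad

Load 1 — applied couple M₀=14 kN·m at a=8/5 m (b=L-a=12/5):
  θ_1 = (M₀x²/(2L)-M₀(x-a)+C₁)/EI  [x>a] with C₁=M₀(3b²-L²)/(6L)=56/75 = (14·2²/(2·4)-14·(2-(8/5))+(56/75))/5000 = 161/375000 rad
Load 2 — triangular load w₀=-9 kN/m (0→w₀ over full span):
  θ_2 = -w₀(7L⁴-30L²x²+15x⁴)/(360LEI) = -(-9)·(7·4⁴-30·4²·2²+15·2⁴)/(360·4·5000) = 7/50000 rad
Superposition: θ = Σ θ_i = 427/750000 rad ≈ 0.000569 rad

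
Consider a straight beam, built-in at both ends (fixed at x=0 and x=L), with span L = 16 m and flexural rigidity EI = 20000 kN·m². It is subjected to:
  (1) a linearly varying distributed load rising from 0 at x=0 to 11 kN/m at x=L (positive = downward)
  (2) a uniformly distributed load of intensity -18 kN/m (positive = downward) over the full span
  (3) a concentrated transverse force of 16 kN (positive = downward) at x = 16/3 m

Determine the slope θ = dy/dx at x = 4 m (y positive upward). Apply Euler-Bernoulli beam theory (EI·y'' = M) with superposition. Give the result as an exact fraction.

Load 1 — triangular load w₀=11 kN/m (0→w₀ over full span):
  θ_1 = -w₀(2x(L-x)(L-2x)(x+2L)+x²(L-x)²)/(120LEI) = -11·(2·4·(16-4)·(16-2·4)·(4+2·16)+4²·(16-4)²)/(120·16·20000) = -429/50000 rad
Load 2 — uniform load w=-18 kN/m over full span:
  θ_2 = -wx(L-x)(L-2x)/(12EI) = -(-18)·4·(16-4)·(16-2·4)/(12·20000) = 18/625 rad
Load 3 — point force P=16 kN at a=16/3 m (b=L-a=32/3):
  θ_3 = -Pb²x(2aL-(3a+b)x)/(2L³EI)  [x≤a] = -16·(32/3)²·4·(2·(16/3)·16-(3·(16/3)+(32/3))·4)/(2·16³·20000) = -16/5625 rad
Superposition: θ = Σ θ_i = 7819/450000 rad ≈ 0.017376 rad

θ(4) = 7819/450000 rad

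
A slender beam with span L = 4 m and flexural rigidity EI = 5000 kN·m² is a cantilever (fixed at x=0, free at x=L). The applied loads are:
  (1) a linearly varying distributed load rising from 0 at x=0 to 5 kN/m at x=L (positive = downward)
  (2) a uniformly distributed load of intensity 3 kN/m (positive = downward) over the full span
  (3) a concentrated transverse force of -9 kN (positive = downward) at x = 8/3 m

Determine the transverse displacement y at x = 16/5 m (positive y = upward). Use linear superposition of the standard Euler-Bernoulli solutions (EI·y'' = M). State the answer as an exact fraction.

y(16/5) = -287968/17578125 m

Load 1 — triangular load w₀=5 kN/m (0→w₀ over full span):
  y_1 = (w₀Lx³/12-w₀L²x²/6-w₀x⁵/(120L))/EI = (5·4·(16/5)³/12-5·4²·(16/5)²/6-5·(16/5)⁵/(120·4))/5000 = -100096/5859375 m
Load 2 — uniform load w=3 kN/m over full span:
  y_2 = -wx²(x²-4Lx+6L²)/(24EI) = -3·(16/5)²·((16/5)²-4·4·(16/5)+6·4²)/(24·5000) = -5504/390625 m
Load 3 — point force P=-9 kN at a=8/3 m (b=L-a=4/3):
  y_3 = -Pa²(3x-a)/(6EI)  [x>a] = -(-9)·(8/3)²·(3·(16/5)-(8/3))/(6·5000) = 416/28125 m
Superposition: y = Σ y_i = -287968/17578125 m ≈ -0.016382 m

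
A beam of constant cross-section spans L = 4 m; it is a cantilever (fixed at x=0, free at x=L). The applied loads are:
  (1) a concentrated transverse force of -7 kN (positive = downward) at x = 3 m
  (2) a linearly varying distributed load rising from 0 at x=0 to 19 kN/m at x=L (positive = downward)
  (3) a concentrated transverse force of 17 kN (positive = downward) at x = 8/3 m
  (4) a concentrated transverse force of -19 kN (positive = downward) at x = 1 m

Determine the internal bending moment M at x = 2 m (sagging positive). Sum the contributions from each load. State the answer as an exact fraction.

M(2) = -36 kN·m

Load 1 — point force P=-7 kN at a=3 m (b=L-a=1):
  M_1 = -P(a-x)  [x≤a] = -(-7)·(3-2) = 7 kN·m
Load 2 — triangular load w₀=19 kN/m (0→w₀ over full span):
  M_2 = w₀Lx/2 - w₀L²/3 - w₀x³/(6L) = 19·4·2/2 - 19·4²/3 - 19·2³/(6·4) = -95/3 kN·m
Load 3 — point force P=17 kN at a=8/3 m (b=L-a=4/3):
  M_3 = -P(a-x)  [x≤a] = -17·((8/3)-2) = -34/3 kN·m
Load 4 — point force P=-19 kN at a=1 m (b=L-a=3):
  M_4 = 0  [x>a] = 0 kN·m
Superposition: M = Σ M_i = -36 kN·m ≈ -36.000000 kN·m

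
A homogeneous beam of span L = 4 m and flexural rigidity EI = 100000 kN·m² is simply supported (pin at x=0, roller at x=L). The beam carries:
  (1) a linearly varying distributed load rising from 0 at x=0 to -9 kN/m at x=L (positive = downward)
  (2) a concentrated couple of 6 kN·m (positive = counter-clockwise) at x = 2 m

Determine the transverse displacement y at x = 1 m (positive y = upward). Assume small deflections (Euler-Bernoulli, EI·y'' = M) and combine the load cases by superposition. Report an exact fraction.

Load 1 — triangular load w₀=-9 kN/m (0→w₀ over full span):
  y_1 = -w₀x(7L⁴-10L²x²+3x⁴)/(360LEI) = -(-9)·1·(7·4⁴-10·4²·1²+3·1⁴)/(360·4·100000) = 327/3200000 m
Load 2 — applied couple M₀=6 kN·m at a=2 m (b=L-a=2):
  y_2 = (M₀x³/(6L)+C₁x)/EI  [x≤a] with C₁=M₀(3b²-L²)/(6L)=-1 = (6·1³/(6·4)+(-1)·1)/100000 = -3/400000 m
Superposition: y = Σ y_i = 303/3200000 m ≈ 0.000095 m

y(1) = 303/3200000 m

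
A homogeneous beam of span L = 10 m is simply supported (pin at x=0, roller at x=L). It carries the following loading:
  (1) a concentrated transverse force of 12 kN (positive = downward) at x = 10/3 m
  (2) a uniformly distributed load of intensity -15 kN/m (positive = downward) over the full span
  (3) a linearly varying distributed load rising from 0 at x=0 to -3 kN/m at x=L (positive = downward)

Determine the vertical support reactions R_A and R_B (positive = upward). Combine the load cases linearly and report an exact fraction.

Load 1 — point force P=12 kN at a=10/3 m (b=L-a=20/3):
  R_A = Pb/L = 12·(20/3)/10 = 8 kN
  R_B = Pa/L = 12·(10/3)/10 = 4 kN
Load 2 — uniform load w=-15 kN/m over full span:
  R_A = wL/2 = (-15)·10/2 = -75 kN
  R_B = wL/2 = (-15)·10/2 = -75 kN
Load 3 — triangular load w₀=-3 kN/m (0→w₀ over full span):
  R_A = w₀L/6 = (-3)·10/6 = -5 kN
  R_B = w₀L/3 = (-3)·10/3 = -10 kN
Superposition: R_A = -72 kN, R_B = -81 kN

R_A = -72 kN, R_B = -81 kN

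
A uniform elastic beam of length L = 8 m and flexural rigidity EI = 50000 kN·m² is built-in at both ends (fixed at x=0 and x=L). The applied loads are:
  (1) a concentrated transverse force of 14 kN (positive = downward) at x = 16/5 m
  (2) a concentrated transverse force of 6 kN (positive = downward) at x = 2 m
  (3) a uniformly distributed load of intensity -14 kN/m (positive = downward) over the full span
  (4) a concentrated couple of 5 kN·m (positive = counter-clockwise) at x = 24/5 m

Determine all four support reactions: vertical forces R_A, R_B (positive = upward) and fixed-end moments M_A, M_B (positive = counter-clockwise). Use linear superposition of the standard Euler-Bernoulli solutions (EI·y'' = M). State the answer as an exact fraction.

Load 1 — point force P=14 kN at a=16/5 m (b=L-a=24/5):
  R_A = Pb²(3a+b)/L³ = 14·(24/5)²·(3·(16/5)+(24/5))/8³ = 1134/125 kN
  M_A = Pab²/L² = 14·(16/5)·(24/5)²/8² = 2016/125 kN·m
  R_B = Pa²(a+3b)/L³ = 14·(16/5)²·((16/5)+3·(24/5))/8³ = 616/125 kN
  M_B = -Pa²b/L² = -14·(16/5)²·(24/5)/8² = -1344/125 kN·m
Load 2 — point force P=6 kN at a=2 m (b=L-a=6):
  R_A = Pb²(3a+b)/L³ = 6·6²·(3·2+6)/8³ = 81/16 kN
  M_A = Pab²/L² = 6·2·6²/8² = 27/4 kN·m
  R_B = Pa²(a+3b)/L³ = 6·2²·(2+3·6)/8³ = 15/16 kN
  M_B = -Pa²b/L² = -6·2²·6/8² = -9/4 kN·m
Load 3 — uniform load w=-14 kN/m over full span:
  R_A = wL/2 = (-14)·8/2 = -56 kN
  M_A = wL²/12 = (-14)·8²/12 = -224/3 kN·m
  R_B = wL/2 = (-14)·8/2 = -56 kN
  M_B = -wL²/12 = -(-14)·8²/12 = 224/3 kN·m
Load 4 — applied couple M₀=5 kN·m at a=24/5 m (b=L-a=16/5):
  R_A = 6M₀ab/L³ = 6·5·(24/5)·(16/5)/8³ = 9/10 kN
  M_A = M₀b(2a-b)/L² = 5·(16/5)·(2·(24/5)-(16/5))/8² = 8/5 kN·m
  R_B = -6M₀ab/L³ = -6·5·(24/5)·(16/5)/8³ = -9/10 kN
  M_B = M₀a(2b-a)/L² = 5·(24/5)·(2·(16/5)-(24/5))/8² = 3/5 kN·m
Superposition: R_A = -81931/2000 kN, M_A = -75283/1500 kN·m, R_B = -102069/2000 kN, M_B = 93397/1500 kN·m

R_A = -81931/2000 kN, M_A = -75283/1500 kN·m, R_B = -102069/2000 kN, M_B = 93397/1500 kN·m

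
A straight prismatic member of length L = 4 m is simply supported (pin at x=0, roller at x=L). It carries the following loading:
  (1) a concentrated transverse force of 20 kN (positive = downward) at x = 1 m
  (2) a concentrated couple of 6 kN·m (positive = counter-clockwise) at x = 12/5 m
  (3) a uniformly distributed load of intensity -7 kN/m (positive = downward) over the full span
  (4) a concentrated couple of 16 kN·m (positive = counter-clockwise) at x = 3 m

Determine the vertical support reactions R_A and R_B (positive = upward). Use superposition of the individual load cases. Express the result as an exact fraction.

Load 1 — point force P=20 kN at a=1 m (b=L-a=3):
  R_A = Pb/L = 20·3/4 = 15 kN
  R_B = Pa/L = 20·1/4 = 5 kN
Load 2 — applied couple M₀=6 kN·m at a=12/5 m (b=L-a=8/5):
  R_A = M₀/L = 6/4 = 3/2 kN
  R_B = -M₀/L = -6/4 = -3/2 kN
Load 3 — uniform load w=-7 kN/m over full span:
  R_A = wL/2 = (-7)·4/2 = -14 kN
  R_B = wL/2 = (-7)·4/2 = -14 kN
Load 4 — applied couple M₀=16 kN·m at a=3 m (b=L-a=1):
  R_A = M₀/L = 16/4 = 4 kN
  R_B = -M₀/L = -16/4 = -4 kN
Superposition: R_A = 13/2 kN, R_B = -29/2 kN

R_A = 13/2 kN, R_B = -29/2 kN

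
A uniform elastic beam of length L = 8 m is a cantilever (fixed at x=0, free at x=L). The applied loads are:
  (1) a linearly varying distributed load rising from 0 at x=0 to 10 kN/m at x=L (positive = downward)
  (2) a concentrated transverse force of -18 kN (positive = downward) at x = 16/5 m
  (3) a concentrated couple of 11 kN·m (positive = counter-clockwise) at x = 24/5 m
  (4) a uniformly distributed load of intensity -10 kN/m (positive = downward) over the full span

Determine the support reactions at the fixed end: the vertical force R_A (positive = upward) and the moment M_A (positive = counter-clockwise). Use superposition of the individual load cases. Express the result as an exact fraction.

R_A = -58 kN, M_A = -2629/15 kN·m

Load 1 — triangular load w₀=10 kN/m (0→w₀ over full span):
  R_A = w₀L/2 = 10·8/2 = 40 kN
  M_A = w₀L²/3 = 10·8²/3 = 640/3 kN·m
Load 2 — point force P=-18 kN at a=16/5 m (b=L-a=24/5):
  R_A = P = (-18) = -18 kN
  M_A = Pa = (-18)·(16/5) = -288/5 kN·m
Load 3 — applied couple M₀=11 kN·m at a=24/5 m (b=L-a=16/5):
  R_A = 0 kN
  M_A = -M₀ = -11 kN·m
Load 4 — uniform load w=-10 kN/m over full span:
  R_A = wL = (-10)·8 = -80 kN
  M_A = wL²/2 = (-10)·8²/2 = -320 kN·m
Superposition: R_A = -58 kN, M_A = -2629/15 kN·m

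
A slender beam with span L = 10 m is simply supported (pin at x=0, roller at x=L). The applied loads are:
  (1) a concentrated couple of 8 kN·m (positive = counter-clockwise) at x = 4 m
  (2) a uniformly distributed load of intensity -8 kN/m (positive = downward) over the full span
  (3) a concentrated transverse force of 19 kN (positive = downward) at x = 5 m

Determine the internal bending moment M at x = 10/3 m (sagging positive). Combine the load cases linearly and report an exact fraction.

Load 1 — applied couple M₀=8 kN·m at a=4 m (b=L-a=6):
  M_1 = M₀x/L  [x≤a] = 8·(10/3)/10 = 8/3 kN·m
Load 2 — uniform load w=-8 kN/m over full span:
  M_2 = wx(L-x)/2 = (-8)·(10/3)·(10-(10/3))/2 = -800/9 kN·m
Load 3 — point force P=19 kN at a=5 m (b=L-a=5):
  M_3 = Pbx/L  [x≤a] = 19·5·(10/3)/10 = 95/3 kN·m
Superposition: M = Σ M_i = -491/9 kN·m ≈ -54.555556 kN·m

M(10/3) = -491/9 kN·m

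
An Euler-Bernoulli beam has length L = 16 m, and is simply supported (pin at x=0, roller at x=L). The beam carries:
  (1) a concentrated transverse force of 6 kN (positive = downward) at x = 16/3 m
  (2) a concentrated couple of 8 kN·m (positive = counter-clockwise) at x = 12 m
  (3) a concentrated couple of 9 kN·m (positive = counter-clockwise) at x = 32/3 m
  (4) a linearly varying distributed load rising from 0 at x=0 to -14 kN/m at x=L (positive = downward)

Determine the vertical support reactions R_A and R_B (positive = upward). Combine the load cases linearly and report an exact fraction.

R_A = -1549/48 kN, R_B = -3539/48 kN

Load 1 — point force P=6 kN at a=16/3 m (b=L-a=32/3):
  R_A = Pb/L = 6·(32/3)/16 = 4 kN
  R_B = Pa/L = 6·(16/3)/16 = 2 kN
Load 2 — applied couple M₀=8 kN·m at a=12 m (b=L-a=4):
  R_A = M₀/L = 8/16 = 1/2 kN
  R_B = -M₀/L = -8/16 = -1/2 kN
Load 3 — applied couple M₀=9 kN·m at a=32/3 m (b=L-a=16/3):
  R_A = M₀/L = 9/16 kN
  R_B = -M₀/L = -9/16 kN
Load 4 — triangular load w₀=-14 kN/m (0→w₀ over full span):
  R_A = w₀L/6 = (-14)·16/6 = -112/3 kN
  R_B = w₀L/3 = (-14)·16/3 = -224/3 kN
Superposition: R_A = -1549/48 kN, R_B = -3539/48 kN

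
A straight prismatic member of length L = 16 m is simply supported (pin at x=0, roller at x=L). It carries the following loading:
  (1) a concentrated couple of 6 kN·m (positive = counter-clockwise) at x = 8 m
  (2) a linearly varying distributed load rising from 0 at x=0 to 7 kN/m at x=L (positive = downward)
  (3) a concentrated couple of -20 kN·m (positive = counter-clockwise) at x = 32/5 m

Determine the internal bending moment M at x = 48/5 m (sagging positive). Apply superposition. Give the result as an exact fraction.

Load 1 — applied couple M₀=6 kN·m at a=8 m (b=L-a=8):
  M_1 = M₀x/L - M₀  [x>a] = 6·(48/5)/16 - 6 = -12/5 kN·m
Load 2 — triangular load w₀=7 kN/m (0→w₀ over full span):
  M_2 = w₀Lx/6 - w₀x³/(6L) = 7·16·(48/5)/6 - 7·(48/5)³/(6·16) = 14336/125 kN·m
Load 3 — applied couple M₀=-20 kN·m at a=32/5 m (b=L-a=48/5):
  M_3 = M₀x/L - M₀  [x>a] = (-20)·(48/5)/16 - (-20) = 8 kN·m
Superposition: M = Σ M_i = 15036/125 kN·m ≈ 120.288000 kN·m

M(48/5) = 15036/125 kN·m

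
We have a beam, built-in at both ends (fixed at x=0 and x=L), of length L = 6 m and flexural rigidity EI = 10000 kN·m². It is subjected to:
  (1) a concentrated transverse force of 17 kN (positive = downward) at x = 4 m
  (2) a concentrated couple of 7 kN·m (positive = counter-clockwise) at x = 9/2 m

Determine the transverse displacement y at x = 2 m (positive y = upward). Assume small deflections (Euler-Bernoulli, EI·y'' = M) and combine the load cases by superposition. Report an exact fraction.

Load 1 — point force P=17 kN at a=4 m (b=L-a=2):
  y_1 = -Pb²x²(3aL-(3a+b)x)/(6L³EI)  [x≤a] = -17·2²·2²·(3·4·6-(3·4+2)·2)/(6·6³·10000) = -187/202500 m
Load 2 — applied couple M₀=7 kN·m at a=9/2 m (b=L-a=3/2):
  y_2 = (R_Ax³/6 - M_Ax²/2)/EI  [x≤a] with R_A=21/16, M_A=35/16 = ((21/16)·2³/6 - (35/16)·2²/2)/10000 = -21/80000 m
Superposition: y = Σ y_i = -1537/1296000 m ≈ -0.001186 m

y(2) = -1537/1296000 m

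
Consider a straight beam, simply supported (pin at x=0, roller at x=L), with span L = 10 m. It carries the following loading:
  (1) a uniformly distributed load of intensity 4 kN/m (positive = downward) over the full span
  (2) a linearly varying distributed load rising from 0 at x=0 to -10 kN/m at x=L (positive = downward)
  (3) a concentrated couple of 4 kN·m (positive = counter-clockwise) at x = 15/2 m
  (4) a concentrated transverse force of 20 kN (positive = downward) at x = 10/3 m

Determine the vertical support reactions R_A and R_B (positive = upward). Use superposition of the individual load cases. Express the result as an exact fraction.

R_A = 256/15 kN, R_B = -106/15 kN

Load 1 — uniform load w=4 kN/m over full span:
  R_A = wL/2 = 4·10/2 = 20 kN
  R_B = wL/2 = 4·10/2 = 20 kN
Load 2 — triangular load w₀=-10 kN/m (0→w₀ over full span):
  R_A = w₀L/6 = (-10)·10/6 = -50/3 kN
  R_B = w₀L/3 = (-10)·10/3 = -100/3 kN
Load 3 — applied couple M₀=4 kN·m at a=15/2 m (b=L-a=5/2):
  R_A = M₀/L = 4/10 = 2/5 kN
  R_B = -M₀/L = -4/10 = -2/5 kN
Load 4 — point force P=20 kN at a=10/3 m (b=L-a=20/3):
  R_A = Pb/L = 20·(20/3)/10 = 40/3 kN
  R_B = Pa/L = 20·(10/3)/10 = 20/3 kN
Superposition: R_A = 256/15 kN, R_B = -106/15 kN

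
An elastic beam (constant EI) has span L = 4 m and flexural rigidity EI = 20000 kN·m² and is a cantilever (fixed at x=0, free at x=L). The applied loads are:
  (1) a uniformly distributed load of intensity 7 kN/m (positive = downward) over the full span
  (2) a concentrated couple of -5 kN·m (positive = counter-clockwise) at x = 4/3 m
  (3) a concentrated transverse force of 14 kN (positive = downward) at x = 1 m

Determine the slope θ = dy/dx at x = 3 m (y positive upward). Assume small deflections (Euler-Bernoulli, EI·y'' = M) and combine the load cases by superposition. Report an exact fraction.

θ(3) = -523/120000 rad

Load 1 — uniform load w=7 kN/m over full span:
  θ_1 = -wx(x²-3Lx+3L²)/(6EI) = -7·3·(3²-3·4·3+3·4²)/(6·20000) = -147/40000 rad
Load 2 — applied couple M₀=-5 kN·m at a=4/3 m (b=L-a=8/3):
  θ_2 = M₀a/EI  [x>a] = (-5)·(4/3)/20000 = -1/3000 rad
Load 3 — point force P=14 kN at a=1 m (b=L-a=3):
  θ_3 = -Pa²/(2EI)  [x>a] = -14·1²/(2·20000) = -7/20000 rad
Superposition: θ = Σ θ_i = -523/120000 rad ≈ -0.004358 rad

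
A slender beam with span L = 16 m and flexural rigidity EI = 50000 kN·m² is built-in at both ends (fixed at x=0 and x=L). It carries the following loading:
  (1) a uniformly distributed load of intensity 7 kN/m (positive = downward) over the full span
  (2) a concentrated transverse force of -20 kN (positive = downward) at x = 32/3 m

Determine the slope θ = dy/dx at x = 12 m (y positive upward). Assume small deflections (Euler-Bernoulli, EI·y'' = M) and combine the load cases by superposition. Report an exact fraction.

Load 1 — uniform load w=7 kN/m over full span:
  θ_1 = -wx(L-x)(L-2x)/(12EI) = -7·12·(16-12)·(16-2·12)/(12·50000) = 14/3125 rad
Load 2 — point force P=-20 kN at a=32/3 m (b=L-a=16/3):
  θ_2 = Pa²(L-x)(2bL-(3b+a)(L-x))/(2L³EI)  [x>a] = (-20)·(32/3)²·(16-12)·(2·(16/3)·16-(3·(16/3)+(32/3))·(16-12))/(2·16³·50000) = -8/5625 rad
Superposition: θ = Σ θ_i = 86/28125 rad ≈ 0.003058 rad

θ(12) = 86/28125 rad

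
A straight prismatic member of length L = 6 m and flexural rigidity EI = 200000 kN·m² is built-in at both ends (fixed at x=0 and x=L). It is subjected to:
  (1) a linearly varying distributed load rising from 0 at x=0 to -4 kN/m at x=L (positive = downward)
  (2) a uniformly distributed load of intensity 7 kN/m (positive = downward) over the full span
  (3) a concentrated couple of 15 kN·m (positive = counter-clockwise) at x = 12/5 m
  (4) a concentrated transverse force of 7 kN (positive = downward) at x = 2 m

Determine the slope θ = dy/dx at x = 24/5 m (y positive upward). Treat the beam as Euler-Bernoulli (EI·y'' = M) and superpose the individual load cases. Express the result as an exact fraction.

Load 1 — triangular load w₀=-4 kN/m (0→w₀ over full span):
  θ_1 = -w₀(2x(L-x)(L-2x)(x+2L)+x²(L-x)²)/(120LEI) = -(-4)·(2·(24/5)·(6-(24/5))·(6-2·(24/5))·((24/5)+2·6)+(24/5)²·(6-(24/5))²)/(120·6·200000) = -36/1953125 rad
Load 2 — uniform load w=7 kN/m over full span:
  θ_2 = -wx(L-x)(L-2x)/(12EI) = -7·(24/5)·(6-(24/5))·(6-2·(24/5))/(12·200000) = 189/3125000 rad
Load 3 — applied couple M₀=15 kN·m at a=12/5 m (b=L-a=18/5):
  θ_3 = (R_Ax²/2 - M_Ax - M₀(x-a))/EI  [x>a] with R_A=18/5, M_A=9/5 = ((18/5)·(24/5)²/2 - (9/5)·(24/5) - 15·((24/5)-(12/5)))/200000 = -99/6250000 rad
Load 4 — point force P=7 kN at a=2 m (b=L-a=4):
  θ_4 = Pa²(L-x)(2bL-(3b+a)(L-x))/(2L³EI)  [x>a] = 7·2²·(6-(24/5))·(2·4·6-(3·4+2)·(6-(24/5)))/(2·6³·200000) = 91/7500000 rad
Superposition: θ = Σ θ_i = 7189/187500000 rad ≈ 0.000038 rad

θ(24/5) = 7189/187500000 rad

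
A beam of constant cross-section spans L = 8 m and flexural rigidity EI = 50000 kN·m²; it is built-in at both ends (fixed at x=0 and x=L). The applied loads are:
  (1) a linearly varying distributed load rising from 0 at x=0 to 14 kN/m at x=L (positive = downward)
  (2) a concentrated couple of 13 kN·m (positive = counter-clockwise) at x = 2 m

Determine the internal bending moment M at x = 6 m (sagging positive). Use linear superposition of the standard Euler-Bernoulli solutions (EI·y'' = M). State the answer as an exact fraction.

M(6) = 4003/480 kN·m

Load 1 — triangular load w₀=14 kN/m (0→w₀ over full span):
  M_1 = 3w₀Lx/20 - w₀L²/30 - w₀x³/(6L) = 3·14·8·6/20 - 14·8²/30 - 14·6³/(6·8) = 119/15 kN·m
Load 2 — applied couple M₀=13 kN·m at a=2 m (b=L-a=6):
  M_2 = R_Ax - M_A - M₀  [x>a] with R_A=117/64, M_A=-39/16 = (117/64)·6 - (-39/16) - 13 = 13/32 kN·m
Superposition: M = Σ M_i = 4003/480 kN·m ≈ 8.339583 kN·m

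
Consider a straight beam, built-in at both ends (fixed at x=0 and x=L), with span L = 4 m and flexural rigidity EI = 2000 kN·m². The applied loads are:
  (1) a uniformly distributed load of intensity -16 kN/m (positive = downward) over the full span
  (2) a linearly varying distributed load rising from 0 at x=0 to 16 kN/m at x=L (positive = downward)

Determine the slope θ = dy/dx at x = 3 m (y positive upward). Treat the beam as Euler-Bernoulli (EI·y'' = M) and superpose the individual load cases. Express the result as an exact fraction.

Load 1 — uniform load w=-16 kN/m over full span:
  θ_1 = -wx(L-x)(L-2x)/(12EI) = -(-16)·3·(4-3)·(4-2·3)/(12·2000) = -1/250 rad
Load 2 — triangular load w₀=16 kN/m (0→w₀ over full span):
  θ_2 = -w₀(2x(L-x)(L-2x)(x+2L)+x²(L-x)²)/(120LEI) = -16·(2·3·(4-3)·(4-2·3)·(3+2·4)+3²·(4-3)²)/(120·4·2000) = 41/20000 rad
Superposition: θ = Σ θ_i = -39/20000 rad ≈ -0.001950 rad

θ(3) = -39/20000 rad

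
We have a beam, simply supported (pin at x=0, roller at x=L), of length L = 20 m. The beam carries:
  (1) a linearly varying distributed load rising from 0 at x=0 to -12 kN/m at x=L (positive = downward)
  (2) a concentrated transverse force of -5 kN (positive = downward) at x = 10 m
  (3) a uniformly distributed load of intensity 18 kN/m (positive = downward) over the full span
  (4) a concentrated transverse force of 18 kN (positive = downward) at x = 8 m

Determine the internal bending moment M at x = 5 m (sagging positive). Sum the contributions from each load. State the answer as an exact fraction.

M(5) = 529 kN·m

Load 1 — triangular load w₀=-12 kN/m (0→w₀ over full span):
  M_1 = w₀Lx/6 - w₀x³/(6L) = (-12)·20·5/6 - (-12)·5³/(6·20) = -375/2 kN·m
Load 2 — point force P=-5 kN at a=10 m (b=L-a=10):
  M_2 = Pbx/L  [x≤a] = (-5)·10·5/20 = -25/2 kN·m
Load 3 — uniform load w=18 kN/m over full span:
  M_3 = wx(L-x)/2 = 18·5·(20-5)/2 = 675 kN·m
Load 4 — point force P=18 kN at a=8 m (b=L-a=12):
  M_4 = Pbx/L  [x≤a] = 18·12·5/20 = 54 kN·m
Superposition: M = Σ M_i = 529 kN·m ≈ 529.000000 kN·m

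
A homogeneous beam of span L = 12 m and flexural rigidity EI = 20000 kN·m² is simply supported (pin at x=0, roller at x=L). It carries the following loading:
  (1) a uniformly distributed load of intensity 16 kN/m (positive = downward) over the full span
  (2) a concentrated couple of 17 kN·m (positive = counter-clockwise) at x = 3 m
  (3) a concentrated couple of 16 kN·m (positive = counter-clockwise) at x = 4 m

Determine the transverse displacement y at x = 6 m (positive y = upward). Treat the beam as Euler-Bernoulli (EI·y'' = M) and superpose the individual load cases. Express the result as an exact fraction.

Load 1 — uniform load w=16 kN/m over full span:
  y_1 = -wx(L³-2Lx²+x³)/(24EI) = -16·6·(12³-2·12·6²+6³)/(24·20000) = -27/125 m
Load 2 — applied couple M₀=17 kN·m at a=3 m (b=L-a=9):
  y_2 = (M₀x³/(6L)-M₀(x-a)²/2+C₁x)/EI  [x>a] with C₁=M₀(3b²-L²)/(6L)=187/8 = (17·6³/(6·12)-17·(6-3)²/2+(187/8)·6)/20000 = 459/80000 m
Load 3 — applied couple M₀=16 kN·m at a=4 m (b=L-a=8):
  y_3 = (M₀x³/(6L)-M₀(x-a)²/2+C₁x)/EI  [x>a] with C₁=M₀(3b²-L²)/(6L)=32/3 = (16·6³/(6·12)-16·(6-4)²/2+(32/3)·6)/20000 = 1/250 m
Superposition: y = Σ y_i = -16501/80000 m ≈ -0.206262 m

y(6) = -16501/80000 m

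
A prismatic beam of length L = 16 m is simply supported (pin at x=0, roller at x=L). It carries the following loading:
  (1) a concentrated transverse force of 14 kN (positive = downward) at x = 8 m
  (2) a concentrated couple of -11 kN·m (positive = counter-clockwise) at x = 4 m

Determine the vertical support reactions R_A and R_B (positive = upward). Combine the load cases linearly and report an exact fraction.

Load 1 — point force P=14 kN at a=8 m (b=L-a=8):
  R_A = Pb/L = 14·8/16 = 7 kN
  R_B = Pa/L = 14·8/16 = 7 kN
Load 2 — applied couple M₀=-11 kN·m at a=4 m (b=L-a=12):
  R_A = M₀/L = (-11)/16 = -11/16 kN
  R_B = -M₀/L = -(-11)/16 = 11/16 kN
Superposition: R_A = 101/16 kN, R_B = 123/16 kN

R_A = 101/16 kN, R_B = 123/16 kN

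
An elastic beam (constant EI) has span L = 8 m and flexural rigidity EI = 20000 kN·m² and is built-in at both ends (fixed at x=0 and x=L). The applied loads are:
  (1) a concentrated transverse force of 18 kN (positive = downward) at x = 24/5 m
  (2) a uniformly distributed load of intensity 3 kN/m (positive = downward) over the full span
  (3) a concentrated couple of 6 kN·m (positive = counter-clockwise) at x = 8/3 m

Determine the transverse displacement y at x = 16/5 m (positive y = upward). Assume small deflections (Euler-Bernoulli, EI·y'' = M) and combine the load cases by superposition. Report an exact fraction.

Load 1 — point force P=18 kN at a=24/5 m (b=L-a=16/5):
  y_1 = -Pb²x²(3aL-(3a+b)x)/(6L³EI)  [x≤a] = -18·(16/5)²·(16/5)²·(3·(24/5)·8-(3·(24/5)+(16/5))·(16/5))/(6·8³·20000) = -17664/9765625 m
Load 2 — uniform load w=3 kN/m over full span:
  y_2 = -wx²(L-x)²/(24EI) = -3·(16/5)²·(8-(16/5))²/(24·20000) = -576/390625 m
Load 3 — applied couple M₀=6 kN·m at a=8/3 m (b=L-a=16/3):
  y_3 = (R_Ax³/6 - M_Ax²/2 - M₀(x-a)²/2)/EI  [x>a] with R_A=1, M_A=0 = (1·(16/5)³/6 - 0·(16/5)²/2 - 6·((16/5)-(8/3))²/2)/20000 = 18/78125 m
Superposition: y = Σ y_i = -29814/9765625 m ≈ -0.003053 m

y(16/5) = -29814/9765625 m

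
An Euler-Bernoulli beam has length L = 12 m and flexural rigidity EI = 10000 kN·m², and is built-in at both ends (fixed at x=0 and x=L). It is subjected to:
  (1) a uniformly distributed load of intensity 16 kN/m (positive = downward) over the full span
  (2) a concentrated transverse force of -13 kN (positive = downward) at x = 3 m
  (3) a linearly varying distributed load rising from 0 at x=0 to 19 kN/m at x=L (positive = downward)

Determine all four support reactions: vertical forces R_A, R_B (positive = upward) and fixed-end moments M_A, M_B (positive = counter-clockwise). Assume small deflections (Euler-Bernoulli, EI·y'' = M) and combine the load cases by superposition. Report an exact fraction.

R_A = 19077/160 kN, M_A = 20901/80 kN·m, R_B = 27803/160 kN, M_B = -25719/80 kN·m

Load 1 — uniform load w=16 kN/m over full span:
  R_A = wL/2 = 16·12/2 = 96 kN
  M_A = wL²/12 = 16·12²/12 = 192 kN·m
  R_B = wL/2 = 16·12/2 = 96 kN
  M_B = -wL²/12 = -16·12²/12 = -192 kN·m
Load 2 — point force P=-13 kN at a=3 m (b=L-a=9):
  R_A = Pb²(3a+b)/L³ = (-13)·9²·(3·3+9)/12³ = -351/32 kN
  M_A = Pab²/L² = (-13)·3·9²/12² = -351/16 kN·m
  R_B = Pa²(a+3b)/L³ = (-13)·3²·(3+3·9)/12³ = -65/32 kN
  M_B = -Pa²b/L² = -(-13)·3²·9/12² = 117/16 kN·m
Load 3 — triangular load w₀=19 kN/m (0→w₀ over full span):
  R_A = 3w₀L/20 = 3·19·12/20 = 171/5 kN
  M_A = w₀L²/30 = 19·12²/30 = 456/5 kN·m
  R_B = 7w₀L/20 = 7·19·12/20 = 399/5 kN
  M_B = -w₀L²/20 = -19·12²/20 = -684/5 kN·m
Superposition: R_A = 19077/160 kN, M_A = 20901/80 kN·m, R_B = 27803/160 kN, M_B = -25719/80 kN·m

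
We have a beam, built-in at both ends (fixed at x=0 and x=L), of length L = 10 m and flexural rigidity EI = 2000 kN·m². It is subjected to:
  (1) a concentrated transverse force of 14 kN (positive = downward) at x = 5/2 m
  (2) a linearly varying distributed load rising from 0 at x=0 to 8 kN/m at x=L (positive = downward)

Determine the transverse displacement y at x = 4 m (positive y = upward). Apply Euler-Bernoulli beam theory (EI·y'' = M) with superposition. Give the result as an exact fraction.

Load 1 — point force P=14 kN at a=5/2 m (b=L-a=15/2):
  y_1 = -Pa²(L-x)²(3bL-(3b+a)(L-x))/(6L³EI)  [x>a] = -14·(5/2)²·(10-4)²·(3·(15/2)·10-(3·(15/2)+(5/2))·(10-4))/(6·10³·2000) = -63/3200 m
Load 2 — triangular load w₀=8 kN/m (0→w₀ over full span):
  y_2 = -w₀x²(L-x)²(x+2L)/(120LEI) = -8·4²·(10-4)²·(4+2·10)/(120·10·2000) = -144/3125 m
Superposition: y = Σ y_i = -26307/400000 m ≈ -0.065768 m

y(4) = -26307/400000 m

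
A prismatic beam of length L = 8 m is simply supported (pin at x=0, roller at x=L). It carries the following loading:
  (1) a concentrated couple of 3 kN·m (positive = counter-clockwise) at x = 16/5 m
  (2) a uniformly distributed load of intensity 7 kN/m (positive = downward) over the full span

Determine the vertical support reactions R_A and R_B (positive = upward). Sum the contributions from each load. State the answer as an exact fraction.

Load 1 — applied couple M₀=3 kN·m at a=16/5 m (b=L-a=24/5):
  R_A = M₀/L = 3/8 kN
  R_B = -M₀/L = -3/8 kN
Load 2 — uniform load w=7 kN/m over full span:
  R_A = wL/2 = 7·8/2 = 28 kN
  R_B = wL/2 = 7·8/2 = 28 kN
Superposition: R_A = 227/8 kN, R_B = 221/8 kN

R_A = 227/8 kN, R_B = 221/8 kN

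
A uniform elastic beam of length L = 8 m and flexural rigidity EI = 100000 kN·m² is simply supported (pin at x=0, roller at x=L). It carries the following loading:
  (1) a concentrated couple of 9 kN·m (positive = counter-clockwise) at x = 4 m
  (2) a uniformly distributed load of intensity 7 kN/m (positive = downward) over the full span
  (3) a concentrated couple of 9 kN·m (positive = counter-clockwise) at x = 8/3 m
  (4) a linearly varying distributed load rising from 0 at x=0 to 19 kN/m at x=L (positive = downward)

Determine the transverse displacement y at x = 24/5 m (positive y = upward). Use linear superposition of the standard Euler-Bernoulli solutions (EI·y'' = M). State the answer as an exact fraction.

y(24/5) = -2414219/292968750 m

Load 1 — applied couple M₀=9 kN·m at a=4 m (b=L-a=4):
  y_1 = (M₀x³/(6L)-M₀(x-a)²/2+C₁x)/EI  [x>a] with C₁=M₀(3b²-L²)/(6L)=-3 = (9·(24/5)³/(6·8)-9·((24/5)-4)²/2+(-3)·(24/5))/100000 = 27/781250 m
Load 2 — uniform load w=7 kN/m over full span:
  y_2 = -wx(L³-2Lx²+x³)/(24EI) = -7·(24/5)·(8³-2·8·(24/5)²+(24/5)³)/(24·100000) = -6944/1953125 m
Load 3 — applied couple M₀=9 kN·m at a=8/3 m (b=L-a=16/3):
  y_3 = (M₀x³/(6L)-M₀(x-a)²/2+C₁x)/EI  [x>a] with C₁=M₀(3b²-L²)/(6L)=4 = (9·(24/5)³/(6·8)-9·((24/5)-(8/3))²/2+4·(24/5))/100000 = 76/390625 m
Load 4 — triangular load w₀=19 kN/m (0→w₀ over full span):
  y_4 = -w₀x(7L⁴-10L²x²+3x⁴)/(360LEI) = -19·(24/5)·(7·8⁴-10·8²·(24/5)²+3·(24/5)⁴)/(360·8·100000) = -719872/146484375 m
Superposition: y = Σ y_i = -2414219/292968750 m ≈ -0.008241 m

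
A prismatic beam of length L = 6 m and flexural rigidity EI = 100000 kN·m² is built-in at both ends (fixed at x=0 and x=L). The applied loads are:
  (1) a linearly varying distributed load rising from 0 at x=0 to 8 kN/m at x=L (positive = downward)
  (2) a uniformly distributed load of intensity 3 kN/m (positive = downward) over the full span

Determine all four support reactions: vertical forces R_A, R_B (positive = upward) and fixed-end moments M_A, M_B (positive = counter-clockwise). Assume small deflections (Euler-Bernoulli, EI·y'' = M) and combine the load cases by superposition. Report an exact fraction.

Load 1 — triangular load w₀=8 kN/m (0→w₀ over full span):
  R_A = 3w₀L/20 = 3·8·6/20 = 36/5 kN
  M_A = w₀L²/30 = 8·6²/30 = 48/5 kN·m
  R_B = 7w₀L/20 = 7·8·6/20 = 84/5 kN
  M_B = -w₀L²/20 = -8·6²/20 = -72/5 kN·m
Load 2 — uniform load w=3 kN/m over full span:
  R_A = wL/2 = 3·6/2 = 9 kN
  M_A = wL²/12 = 3·6²/12 = 9 kN·m
  R_B = wL/2 = 3·6/2 = 9 kN
  M_B = -wL²/12 = -3·6²/12 = -9 kN·m
Superposition: R_A = 81/5 kN, M_A = 93/5 kN·m, R_B = 129/5 kN, M_B = -117/5 kN·m

R_A = 81/5 kN, M_A = 93/5 kN·m, R_B = 129/5 kN, M_B = -117/5 kN·m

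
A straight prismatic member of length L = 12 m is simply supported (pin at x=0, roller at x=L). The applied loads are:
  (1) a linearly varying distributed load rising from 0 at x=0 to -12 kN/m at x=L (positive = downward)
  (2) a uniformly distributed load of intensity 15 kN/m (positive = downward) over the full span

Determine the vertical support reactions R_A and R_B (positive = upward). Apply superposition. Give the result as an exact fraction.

R_A = 66 kN, R_B = 42 kN

Load 1 — triangular load w₀=-12 kN/m (0→w₀ over full span):
  R_A = w₀L/6 = (-12)·12/6 = -24 kN
  R_B = w₀L/3 = (-12)·12/3 = -48 kN
Load 2 — uniform load w=15 kN/m over full span:
  R_A = wL/2 = 15·12/2 = 90 kN
  R_B = wL/2 = 15·12/2 = 90 kN
Superposition: R_A = 66 kN, R_B = 42 kN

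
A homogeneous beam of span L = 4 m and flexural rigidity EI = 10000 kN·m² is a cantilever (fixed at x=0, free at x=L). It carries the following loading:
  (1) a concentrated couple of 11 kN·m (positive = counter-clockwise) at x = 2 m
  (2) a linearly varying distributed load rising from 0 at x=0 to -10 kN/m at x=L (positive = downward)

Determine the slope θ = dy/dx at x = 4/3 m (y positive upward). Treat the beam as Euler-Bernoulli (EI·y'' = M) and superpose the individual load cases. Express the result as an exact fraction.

Load 1 — applied couple M₀=11 kN·m at a=2 m (b=L-a=2):
  θ_1 = M₀x/EI  [x≤a] = 11·(4/3)/10000 = 11/7500 rad
Load 2 — triangular load w₀=-10 kN/m (0→w₀ over full span):
  θ_2 = (w₀Lx²/4-w₀L²x/3-w₀x⁴/(24L))/EI = ((-10)·4·(4/3)²/4-(-10)·4²·(4/3)/3-(-10)·(4/3)⁴/(24·4))/10000 = 163/30375 rad
Superposition: θ = Σ θ_i = 4151/607500 rad ≈ 0.006833 rad

θ(4/3) = 4151/607500 rad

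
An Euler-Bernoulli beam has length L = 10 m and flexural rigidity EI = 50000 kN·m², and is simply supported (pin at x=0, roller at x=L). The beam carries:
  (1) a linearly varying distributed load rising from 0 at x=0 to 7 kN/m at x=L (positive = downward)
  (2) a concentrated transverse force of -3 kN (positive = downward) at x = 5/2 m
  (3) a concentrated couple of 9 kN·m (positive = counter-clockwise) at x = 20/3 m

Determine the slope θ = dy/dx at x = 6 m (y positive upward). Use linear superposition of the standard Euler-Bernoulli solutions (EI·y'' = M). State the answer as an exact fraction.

θ(6) = 52661/72000000 rad

Load 1 — triangular load w₀=7 kN/m (0→w₀ over full span):
  θ_1 = -w₀(7L⁴-30L²x²+15x⁴)/(360LEI) = -7·(7·10⁴-30·10²·6²+15·6⁴)/(360·10·50000) = 203/281250 rad
Load 2 — point force P=-3 kN at a=5/2 m (b=L-a=15/2):
  θ_2 = -Pa(2L²-6Lx+3x²+a²)/(6LEI)  [x>a] = -(-3)·(5/2)·(2·10²-6·10·6+3·6²+(5/2)²)/(6·10·50000) = -183/1600000 rad
Load 3 — applied couple M₀=9 kN·m at a=20/3 m (b=L-a=10/3):
  θ_3 = (M₀x²/(2L)+C₁)/EI  [x≤a] with C₁=M₀(3b²-L²)/(6L)=-10 = (9·6²/(2·10)+(-10))/50000 = 31/250000 rad
Superposition: θ = Σ θ_i = 52661/72000000 rad ≈ 0.000731 rad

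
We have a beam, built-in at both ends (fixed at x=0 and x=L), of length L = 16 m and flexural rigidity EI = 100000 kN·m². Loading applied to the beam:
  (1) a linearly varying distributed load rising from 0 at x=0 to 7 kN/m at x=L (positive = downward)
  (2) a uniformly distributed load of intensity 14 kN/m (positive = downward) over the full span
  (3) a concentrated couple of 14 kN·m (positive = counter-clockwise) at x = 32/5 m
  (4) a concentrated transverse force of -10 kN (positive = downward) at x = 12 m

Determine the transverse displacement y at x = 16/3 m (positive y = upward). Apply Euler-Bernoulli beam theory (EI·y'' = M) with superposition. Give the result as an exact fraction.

y(16/3) = -1283294/56953125 m

Load 1 — triangular load w₀=7 kN/m (0→w₀ over full span):
  y_1 = -w₀x²(L-x)²(x+2L)/(120LEI) = -7·(16/3)²·(16-(16/3))²·((16/3)+2·16)/(120·16·100000) = -50176/11390625 m
Load 2 — uniform load w=14 kN/m over full span:
  y_2 = -wx²(L-x)²/(24EI) = -14·(16/3)²·(16-(16/3))²/(24·100000) = -14336/759375 m
Load 3 — applied couple M₀=14 kN·m at a=32/5 m (b=L-a=48/5):
  y_3 = (R_Ax³/6 - M_Ax²/2)/EI  [x≤a] with R_A=63/50, M_A=42/25 = ((63/50)·(16/3)³/6 - (42/25)·(16/3)²/2)/100000 = 56/703125 m
Load 4 — point force P=-10 kN at a=12 m (b=L-a=4):
  y_4 = -Pb²x²(3aL-(3a+b)x)/(6L³EI)  [x≤a] = -(-10)·4²·(16/3)²·(3·12·16-(3·12+4)·(16/3))/(6·16³·100000) = 34/50625 m
Superposition: y = Σ y_i = -1283294/56953125 m ≈ -0.022532 m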